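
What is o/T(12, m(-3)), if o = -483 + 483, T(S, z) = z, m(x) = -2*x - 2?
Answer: 0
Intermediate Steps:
m(x) = -2 - 2*x
o = 0
o/T(12, m(-3)) = 0/(-2 - 2*(-3)) = 0/(-2 + 6) = 0/4 = 0*(¼) = 0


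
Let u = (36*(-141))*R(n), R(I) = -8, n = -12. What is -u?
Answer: -40608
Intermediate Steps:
u = 40608 (u = (36*(-141))*(-8) = -5076*(-8) = 40608)
-u = -1*40608 = -40608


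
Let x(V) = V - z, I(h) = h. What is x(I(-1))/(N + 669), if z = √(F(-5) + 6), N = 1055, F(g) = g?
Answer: -1/862 ≈ -0.0011601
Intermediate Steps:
z = 1 (z = √(-5 + 6) = √1 = 1)
x(V) = -1 + V (x(V) = V - 1*1 = V - 1 = -1 + V)
x(I(-1))/(N + 669) = (-1 - 1)/(1055 + 669) = -2/1724 = -2*1/1724 = -1/862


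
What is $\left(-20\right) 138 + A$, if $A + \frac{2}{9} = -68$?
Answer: $- \frac{25454}{9} \approx -2828.2$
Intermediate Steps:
$A = - \frac{614}{9}$ ($A = - \frac{2}{9} - 68 = - \frac{614}{9} \approx -68.222$)
$\left(-20\right) 138 + A = \left(-20\right) 138 - \frac{614}{9} = -2760 - \frac{614}{9} = - \frac{25454}{9}$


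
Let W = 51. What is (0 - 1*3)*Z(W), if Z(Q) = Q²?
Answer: -7803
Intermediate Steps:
(0 - 1*3)*Z(W) = (0 - 1*3)*51² = (0 - 3)*2601 = -3*2601 = -7803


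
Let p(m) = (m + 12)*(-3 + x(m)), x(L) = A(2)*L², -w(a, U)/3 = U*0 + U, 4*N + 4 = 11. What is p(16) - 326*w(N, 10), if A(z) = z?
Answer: 24032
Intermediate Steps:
N = 7/4 (N = -1 + (¼)*11 = -1 + 11/4 = 7/4 ≈ 1.7500)
w(a, U) = -3*U (w(a, U) = -3*(U*0 + U) = -3*(0 + U) = -3*U)
x(L) = 2*L²
p(m) = (-3 + 2*m²)*(12 + m) (p(m) = (m + 12)*(-3 + 2*m²) = (12 + m)*(-3 + 2*m²) = (-3 + 2*m²)*(12 + m))
p(16) - 326*w(N, 10) = (-36 - 3*16 + 2*16³ + 24*16²) - (-978)*10 = (-36 - 48 + 2*4096 + 24*256) - 326*(-30) = (-36 - 48 + 8192 + 6144) + 9780 = 14252 + 9780 = 24032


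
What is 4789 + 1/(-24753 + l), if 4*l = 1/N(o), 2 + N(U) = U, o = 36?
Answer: 16121722987/3366407 ≈ 4789.0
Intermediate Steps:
N(U) = -2 + U
l = 1/136 (l = 1/(4*(-2 + 36)) = (¼)/34 = (¼)*(1/34) = 1/136 ≈ 0.0073529)
4789 + 1/(-24753 + l) = 4789 + 1/(-24753 + 1/136) = 4789 + 1/(-3366407/136) = 4789 - 136/3366407 = 16121722987/3366407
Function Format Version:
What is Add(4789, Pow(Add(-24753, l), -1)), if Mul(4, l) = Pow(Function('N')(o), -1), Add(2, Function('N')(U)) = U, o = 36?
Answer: Rational(16121722987, 3366407) ≈ 4789.0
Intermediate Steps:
Function('N')(U) = Add(-2, U)
l = Rational(1, 136) (l = Mul(Rational(1, 4), Pow(Add(-2, 36), -1)) = Mul(Rational(1, 4), Pow(34, -1)) = Mul(Rational(1, 4), Rational(1, 34)) = Rational(1, 136) ≈ 0.0073529)
Add(4789, Pow(Add(-24753, l), -1)) = Add(4789, Pow(Add(-24753, Rational(1, 136)), -1)) = Add(4789, Pow(Rational(-3366407, 136), -1)) = Add(4789, Rational(-136, 3366407)) = Rational(16121722987, 3366407)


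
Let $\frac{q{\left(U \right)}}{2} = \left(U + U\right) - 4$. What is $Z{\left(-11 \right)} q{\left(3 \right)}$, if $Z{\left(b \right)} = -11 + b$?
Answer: $-88$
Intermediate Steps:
$q{\left(U \right)} = -8 + 4 U$ ($q{\left(U \right)} = 2 \left(\left(U + U\right) - 4\right) = 2 \left(2 U - 4\right) = 2 \left(-4 + 2 U\right) = -8 + 4 U$)
$Z{\left(-11 \right)} q{\left(3 \right)} = \left(-11 - 11\right) \left(-8 + 4 \cdot 3\right) = - 22 \left(-8 + 12\right) = \left(-22\right) 4 = -88$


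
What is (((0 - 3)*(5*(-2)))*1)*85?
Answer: 2550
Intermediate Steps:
(((0 - 3)*(5*(-2)))*1)*85 = (-3*(-10)*1)*85 = (30*1)*85 = 30*85 = 2550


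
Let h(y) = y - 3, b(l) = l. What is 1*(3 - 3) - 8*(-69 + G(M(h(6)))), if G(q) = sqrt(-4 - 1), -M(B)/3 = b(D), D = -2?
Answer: 552 - 8*I*sqrt(5) ≈ 552.0 - 17.889*I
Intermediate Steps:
h(y) = -3 + y
M(B) = 6 (M(B) = -3*(-2) = 6)
G(q) = I*sqrt(5) (G(q) = sqrt(-5) = I*sqrt(5))
1*(3 - 3) - 8*(-69 + G(M(h(6)))) = 1*(3 - 3) - 8*(-69 + I*sqrt(5)) = 1*0 + (552 - 8*I*sqrt(5)) = 0 + (552 - 8*I*sqrt(5)) = 552 - 8*I*sqrt(5)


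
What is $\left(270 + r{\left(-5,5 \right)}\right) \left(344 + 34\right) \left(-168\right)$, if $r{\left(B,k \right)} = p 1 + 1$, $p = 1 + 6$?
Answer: $-17654112$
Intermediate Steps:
$p = 7$
$r{\left(B,k \right)} = 8$ ($r{\left(B,k \right)} = 7 \cdot 1 + 1 = 7 + 1 = 8$)
$\left(270 + r{\left(-5,5 \right)}\right) \left(344 + 34\right) \left(-168\right) = \left(270 + 8\right) \left(344 + 34\right) \left(-168\right) = 278 \cdot 378 \left(-168\right) = 105084 \left(-168\right) = -17654112$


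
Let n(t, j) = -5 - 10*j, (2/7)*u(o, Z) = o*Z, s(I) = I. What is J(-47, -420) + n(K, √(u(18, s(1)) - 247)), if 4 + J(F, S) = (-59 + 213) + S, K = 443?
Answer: -275 - 20*I*√46 ≈ -275.0 - 135.65*I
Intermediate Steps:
u(o, Z) = 7*Z*o/2 (u(o, Z) = 7*(o*Z)/2 = 7*(Z*o)/2 = 7*Z*o/2)
J(F, S) = 150 + S (J(F, S) = -4 + ((-59 + 213) + S) = -4 + (154 + S) = 150 + S)
J(-47, -420) + n(K, √(u(18, s(1)) - 247)) = (150 - 420) + (-5 - 10*√((7/2)*1*18 - 247)) = -270 + (-5 - 10*√(63 - 247)) = -270 + (-5 - 20*I*√46) = -275 - 20*I*√46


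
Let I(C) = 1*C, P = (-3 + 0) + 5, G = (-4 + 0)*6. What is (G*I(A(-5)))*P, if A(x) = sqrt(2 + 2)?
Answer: -96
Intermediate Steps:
G = -24 (G = -4*6 = -24)
A(x) = 2 (A(x) = sqrt(4) = 2)
P = 2 (P = -3 + 5 = 2)
I(C) = C
(G*I(A(-5)))*P = -24*2*2 = -48*2 = -96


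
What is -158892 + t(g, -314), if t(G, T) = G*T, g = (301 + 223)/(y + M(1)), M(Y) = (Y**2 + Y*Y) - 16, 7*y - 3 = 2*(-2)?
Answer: -14578556/99 ≈ -1.4726e+5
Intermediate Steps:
y = -1/7 (y = 3/7 + (2*(-2))/7 = 3/7 + (1/7)*(-4) = 3/7 - 4/7 = -1/7 ≈ -0.14286)
M(Y) = -16 + 2*Y**2 (M(Y) = (Y**2 + Y**2) - 16 = 2*Y**2 - 16 = -16 + 2*Y**2)
g = -3668/99 (g = (301 + 223)/(-1/7 + (-16 + 2*1**2)) = 524/(-1/7 + (-16 + 2*1)) = 524/(-1/7 + (-16 + 2)) = 524/(-1/7 - 14) = 524/(-99/7) = 524*(-7/99) = -3668/99 ≈ -37.050)
-158892 + t(g, -314) = -158892 - 3668/99*(-314) = -158892 + 1151752/99 = -14578556/99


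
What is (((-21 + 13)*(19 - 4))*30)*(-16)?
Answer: 57600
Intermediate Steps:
(((-21 + 13)*(19 - 4))*30)*(-16) = (-8*15*30)*(-16) = -120*30*(-16) = -3600*(-16) = 57600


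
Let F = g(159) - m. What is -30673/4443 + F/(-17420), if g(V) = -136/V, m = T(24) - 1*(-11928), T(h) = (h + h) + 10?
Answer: -2549650127/410204418 ≈ -6.2156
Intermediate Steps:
T(h) = 10 + 2*h (T(h) = 2*h + 10 = 10 + 2*h)
m = 11986 (m = (10 + 2*24) - 1*(-11928) = (10 + 48) + 11928 = 58 + 11928 = 11986)
F = -1905910/159 (F = -136/159 - 1*11986 = -136*1/159 - 11986 = -136/159 - 11986 = -1905910/159 ≈ -11987.)
-30673/4443 + F/(-17420) = -30673/4443 - 1905910/159/(-17420) = -30673*1/4443 - 1905910/159*(-1/17420) = -30673/4443 + 190591/276978 = -2549650127/410204418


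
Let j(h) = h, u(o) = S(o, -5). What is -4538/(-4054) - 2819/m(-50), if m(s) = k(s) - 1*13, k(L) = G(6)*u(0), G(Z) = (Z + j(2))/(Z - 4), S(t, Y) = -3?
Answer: 5770838/50675 ≈ 113.88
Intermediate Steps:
u(o) = -3
G(Z) = (2 + Z)/(-4 + Z) (G(Z) = (Z + 2)/(Z - 4) = (2 + Z)/(-4 + Z))
k(L) = -12 (k(L) = ((2 + 6)/(-4 + 6))*(-3) = (8/2)*(-3) = ((½)*8)*(-3) = 4*(-3) = -12)
m(s) = -25 (m(s) = -12 - 1*13 = -12 - 13 = -25)
-4538/(-4054) - 2819/m(-50) = -4538/(-4054) - 2819/(-25) = -4538*(-1/4054) - 2819*(-1/25) = 2269/2027 + 2819/25 = 5770838/50675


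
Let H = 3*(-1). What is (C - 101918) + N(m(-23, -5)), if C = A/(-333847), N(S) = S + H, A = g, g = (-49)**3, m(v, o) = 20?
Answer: -34019225498/333847 ≈ -1.0190e+5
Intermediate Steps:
g = -117649
A = -117649
H = -3
N(S) = -3 + S (N(S) = S - 3 = -3 + S)
C = 117649/333847 (C = -117649/(-333847) = -117649*(-1/333847) = 117649/333847 ≈ 0.35240)
(C - 101918) + N(m(-23, -5)) = (117649/333847 - 101918) + (-3 + 20) = -34024900897/333847 + 17 = -34019225498/333847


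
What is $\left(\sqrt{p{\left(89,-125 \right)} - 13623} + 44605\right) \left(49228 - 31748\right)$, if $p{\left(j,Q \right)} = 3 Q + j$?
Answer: $779695400 + 17480 i \sqrt{13909} \approx 7.797 \cdot 10^{8} + 2.0615 \cdot 10^{6} i$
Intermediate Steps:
$p{\left(j,Q \right)} = j + 3 Q$
$\left(\sqrt{p{\left(89,-125 \right)} - 13623} + 44605\right) \left(49228 - 31748\right) = \left(\sqrt{\left(89 + 3 \left(-125\right)\right) - 13623} + 44605\right) \left(49228 - 31748\right) = \left(\sqrt{\left(89 - 375\right) - 13623} + 44605\right) 17480 = \left(\sqrt{-286 - 13623} + 44605\right) 17480 = \left(\sqrt{-13909} + 44605\right) 17480 = \left(i \sqrt{13909} + 44605\right) 17480 = \left(44605 + i \sqrt{13909}\right) 17480 = 779695400 + 17480 i \sqrt{13909}$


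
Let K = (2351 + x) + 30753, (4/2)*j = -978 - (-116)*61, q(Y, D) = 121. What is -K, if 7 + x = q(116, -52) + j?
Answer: -36267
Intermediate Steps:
j = 3049 (j = (-978 - (-116)*61)/2 = (-978 - 1*(-7076))/2 = (-978 + 7076)/2 = (1/2)*6098 = 3049)
x = 3163 (x = -7 + (121 + 3049) = -7 + 3170 = 3163)
K = 36267 (K = (2351 + 3163) + 30753 = 5514 + 30753 = 36267)
-K = -1*36267 = -36267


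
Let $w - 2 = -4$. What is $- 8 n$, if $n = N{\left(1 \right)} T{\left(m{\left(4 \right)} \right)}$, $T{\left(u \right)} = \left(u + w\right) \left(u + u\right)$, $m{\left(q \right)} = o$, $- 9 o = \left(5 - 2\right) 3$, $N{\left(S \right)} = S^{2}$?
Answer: $-48$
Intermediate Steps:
$o = -1$ ($o = - \frac{\left(5 - 2\right) 3}{9} = - \frac{3 \cdot 3}{9} = \left(- \frac{1}{9}\right) 9 = -1$)
$w = -2$ ($w = 2 - 4 = -2$)
$m{\left(q \right)} = -1$
$T{\left(u \right)} = 2 u \left(-2 + u\right)$ ($T{\left(u \right)} = \left(u - 2\right) \left(u + u\right) = \left(-2 + u\right) 2 u = 2 u \left(-2 + u\right)$)
$n = 6$ ($n = 1^{2} \cdot 2 \left(-1\right) \left(-2 - 1\right) = 1 \cdot 2 \left(-1\right) \left(-3\right) = 1 \cdot 6 = 6$)
$- 8 n = \left(-8\right) 6 = -48$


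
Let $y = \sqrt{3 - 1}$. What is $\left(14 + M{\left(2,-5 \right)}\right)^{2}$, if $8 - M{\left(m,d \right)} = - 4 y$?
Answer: $516 + 176 \sqrt{2} \approx 764.9$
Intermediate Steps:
$y = \sqrt{2} \approx 1.4142$
$M{\left(m,d \right)} = 8 + 4 \sqrt{2}$ ($M{\left(m,d \right)} = 8 - - 4 \sqrt{2} = 8 + 4 \sqrt{2}$)
$\left(14 + M{\left(2,-5 \right)}\right)^{2} = \left(14 + \left(8 + 4 \sqrt{2}\right)\right)^{2} = \left(22 + 4 \sqrt{2}\right)^{2}$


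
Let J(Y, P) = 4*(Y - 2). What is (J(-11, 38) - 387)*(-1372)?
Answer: 602308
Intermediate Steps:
J(Y, P) = -8 + 4*Y (J(Y, P) = 4*(-2 + Y) = -8 + 4*Y)
(J(-11, 38) - 387)*(-1372) = ((-8 + 4*(-11)) - 387)*(-1372) = ((-8 - 44) - 387)*(-1372) = (-52 - 387)*(-1372) = -439*(-1372) = 602308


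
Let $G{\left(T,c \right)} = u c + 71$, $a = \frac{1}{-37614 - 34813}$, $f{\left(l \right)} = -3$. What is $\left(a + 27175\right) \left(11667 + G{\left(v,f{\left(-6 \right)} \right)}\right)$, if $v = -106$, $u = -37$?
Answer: $\frac{23321245925676}{72427} \approx 3.22 \cdot 10^{8}$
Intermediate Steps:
$a = - \frac{1}{72427}$ ($a = \frac{1}{-72427} = - \frac{1}{72427} \approx -1.3807 \cdot 10^{-5}$)
$G{\left(T,c \right)} = 71 - 37 c$ ($G{\left(T,c \right)} = - 37 c + 71 = 71 - 37 c$)
$\left(a + 27175\right) \left(11667 + G{\left(v,f{\left(-6 \right)} \right)}\right) = \left(- \frac{1}{72427} + 27175\right) \left(11667 + \left(71 - -111\right)\right) = \frac{1968203724 \left(11667 + \left(71 + 111\right)\right)}{72427} = \frac{1968203724 \left(11667 + 182\right)}{72427} = \frac{1968203724}{72427} \cdot 11849 = \frac{23321245925676}{72427}$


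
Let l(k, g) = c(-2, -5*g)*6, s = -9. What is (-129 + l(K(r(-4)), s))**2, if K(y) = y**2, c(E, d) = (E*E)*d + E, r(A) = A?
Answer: 881721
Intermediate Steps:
c(E, d) = E + d*E**2 (c(E, d) = E**2*d + E = d*E**2 + E = E + d*E**2)
l(k, g) = -12 - 120*g (l(k, g) = -2*(1 - (-10)*g)*6 = -2*(1 + 10*g)*6 = (-2 - 20*g)*6 = -12 - 120*g)
(-129 + l(K(r(-4)), s))**2 = (-129 + (-12 - 120*(-9)))**2 = (-129 + (-12 + 1080))**2 = (-129 + 1068)**2 = 939**2 = 881721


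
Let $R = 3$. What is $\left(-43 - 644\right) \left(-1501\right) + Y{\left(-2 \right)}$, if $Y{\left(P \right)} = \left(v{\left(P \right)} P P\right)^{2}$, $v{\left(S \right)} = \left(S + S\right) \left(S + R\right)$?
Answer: $1031443$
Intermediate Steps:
$v{\left(S \right)} = 2 S \left(3 + S\right)$ ($v{\left(S \right)} = \left(S + S\right) \left(S + 3\right) = 2 S \left(3 + S\right)$)
$Y{\left(P \right)} = 4 P^{6} \left(3 + P\right)^{2}$ ($Y{\left(P \right)} = \left(2 P \left(3 + P\right) P P\right)^{2} = \left(2 P^{2} \left(3 + P\right) P\right)^{2} = \left(2 P^{3} \left(3 + P\right)\right)^{2} = 4 P^{6} \left(3 + P\right)^{2}$)
$\left(-43 - 644\right) \left(-1501\right) + Y{\left(-2 \right)} = \left(-43 - 644\right) \left(-1501\right) + 4 \left(-2\right)^{6} \left(3 - 2\right)^{2} = \left(-43 - 644\right) \left(-1501\right) + 4 \cdot 64 \cdot 1^{2} = \left(-687\right) \left(-1501\right) + 4 \cdot 64 \cdot 1 = 1031187 + 256 = 1031443$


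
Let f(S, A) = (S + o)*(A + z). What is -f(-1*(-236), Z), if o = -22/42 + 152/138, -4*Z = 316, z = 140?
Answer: -2323429/161 ≈ -14431.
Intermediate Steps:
Z = -79 (Z = -¼*316 = -79)
o = 93/161 (o = -22*1/42 + 152*(1/138) = -11/21 + 76/69 = 93/161 ≈ 0.57764)
f(S, A) = (140 + A)*(93/161 + S) (f(S, A) = (S + 93/161)*(A + 140) = (93/161 + S)*(140 + A) = (140 + A)*(93/161 + S))
-f(-1*(-236), Z) = -(1860/23 + 140*(-1*(-236)) + (93/161)*(-79) - (-79)*(-236)) = -(1860/23 + 140*236 - 7347/161 - 79*236) = -(1860/23 + 33040 - 7347/161 - 18644) = -1*2323429/161 = -2323429/161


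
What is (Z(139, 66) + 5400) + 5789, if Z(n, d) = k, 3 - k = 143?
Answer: 11049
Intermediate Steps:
k = -140 (k = 3 - 1*143 = 3 - 143 = -140)
Z(n, d) = -140
(Z(139, 66) + 5400) + 5789 = (-140 + 5400) + 5789 = 5260 + 5789 = 11049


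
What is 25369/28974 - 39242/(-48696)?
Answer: 197697211/117576492 ≈ 1.6814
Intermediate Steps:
25369/28974 - 39242/(-48696) = 25369*(1/28974) - 39242*(-1/48696) = 25369/28974 + 19621/24348 = 197697211/117576492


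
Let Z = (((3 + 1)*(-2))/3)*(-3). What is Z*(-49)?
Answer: -392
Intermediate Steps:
Z = 8 (Z = ((4*(-2))*(1/3))*(-3) = -8*1/3*(-3) = -8/3*(-3) = 8)
Z*(-49) = 8*(-49) = -392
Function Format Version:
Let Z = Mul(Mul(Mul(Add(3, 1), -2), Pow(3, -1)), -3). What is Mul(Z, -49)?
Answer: -392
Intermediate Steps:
Z = 8 (Z = Mul(Mul(Mul(4, -2), Rational(1, 3)), -3) = Mul(Mul(-8, Rational(1, 3)), -3) = Mul(Rational(-8, 3), -3) = 8)
Mul(Z, -49) = Mul(8, -49) = -392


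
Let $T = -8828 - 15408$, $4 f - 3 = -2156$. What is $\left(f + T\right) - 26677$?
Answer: $- \frac{205805}{4} \approx -51451.0$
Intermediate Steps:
$f = - \frac{2153}{4}$ ($f = \frac{3}{4} + \frac{1}{4} \left(-2156\right) = \frac{3}{4} - 539 = - \frac{2153}{4} \approx -538.25$)
$T = -24236$
$\left(f + T\right) - 26677 = \left(- \frac{2153}{4} - 24236\right) - 26677 = - \frac{99097}{4} - 26677 = - \frac{205805}{4}$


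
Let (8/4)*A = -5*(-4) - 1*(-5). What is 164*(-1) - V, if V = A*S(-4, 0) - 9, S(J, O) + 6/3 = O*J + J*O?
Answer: -130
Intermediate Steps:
A = 25/2 (A = (-5*(-4) - 1*(-5))/2 = (20 + 5)/2 = (½)*25 = 25/2 ≈ 12.500)
S(J, O) = -2 + 2*J*O (S(J, O) = -2 + (O*J + J*O) = -2 + (J*O + J*O) = -2 + 2*J*O)
V = -34 (V = 25*(-2 + 2*(-4)*0)/2 - 9 = 25*(-2 + 0)/2 - 9 = (25/2)*(-2) - 9 = -25 - 9 = -34)
164*(-1) - V = 164*(-1) - 1*(-34) = -164 + 34 = -130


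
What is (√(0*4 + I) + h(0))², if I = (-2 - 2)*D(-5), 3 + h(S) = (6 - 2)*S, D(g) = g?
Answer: 29 - 12*√5 ≈ 2.1672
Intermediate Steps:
h(S) = -3 + 4*S (h(S) = -3 + (6 - 2)*S = -3 + 4*S)
I = 20 (I = (-2 - 2)*(-5) = -4*(-5) = 20)
(√(0*4 + I) + h(0))² = (√(0*4 + 20) + (-3 + 4*0))² = (√(0 + 20) + (-3 + 0))² = (√20 - 3)² = (2*√5 - 3)² = (-3 + 2*√5)²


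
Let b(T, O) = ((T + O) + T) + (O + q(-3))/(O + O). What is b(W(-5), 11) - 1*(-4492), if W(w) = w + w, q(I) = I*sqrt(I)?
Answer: 8967/2 - 3*I*sqrt(3)/22 ≈ 4483.5 - 0.23619*I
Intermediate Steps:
q(I) = I**(3/2)
W(w) = 2*w
b(T, O) = O + 2*T + (O - 3*I*sqrt(3))/(2*O) (b(T, O) = ((T + O) + T) + (O + (-3)**(3/2))/(O + O) = ((O + T) + T) + (O - 3*I*sqrt(3))/((2*O)) = (O + 2*T) + (O - 3*I*sqrt(3))*(1/(2*O)) = (O + 2*T) + (O - 3*I*sqrt(3))/(2*O) = O + 2*T + (O - 3*I*sqrt(3))/(2*O))
b(W(-5), 11) - 1*(-4492) = (1/2 + 11 + 2*(2*(-5)) - 3/2*I*sqrt(3)/11) - 1*(-4492) = (1/2 + 11 + 2*(-10) - 3/2*I*sqrt(3)*1/11) + 4492 = (1/2 + 11 - 20 - 3*I*sqrt(3)/22) + 4492 = (-17/2 - 3*I*sqrt(3)/22) + 4492 = 8967/2 - 3*I*sqrt(3)/22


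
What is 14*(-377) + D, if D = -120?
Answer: -5398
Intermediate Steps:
14*(-377) + D = 14*(-377) - 120 = -5278 - 120 = -5398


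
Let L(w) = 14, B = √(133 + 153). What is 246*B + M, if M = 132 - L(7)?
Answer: 118 + 246*√286 ≈ 4278.2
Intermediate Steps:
B = √286 ≈ 16.912
M = 118 (M = 132 - 1*14 = 132 - 14 = 118)
246*B + M = 246*√286 + 118 = 118 + 246*√286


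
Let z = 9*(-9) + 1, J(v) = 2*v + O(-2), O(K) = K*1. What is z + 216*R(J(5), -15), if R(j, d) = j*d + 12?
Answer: -23408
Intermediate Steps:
O(K) = K
J(v) = -2 + 2*v (J(v) = 2*v - 2 = -2 + 2*v)
R(j, d) = 12 + d*j (R(j, d) = d*j + 12 = 12 + d*j)
z = -80 (z = -81 + 1 = -80)
z + 216*R(J(5), -15) = -80 + 216*(12 - 15*(-2 + 2*5)) = -80 + 216*(12 - 15*(-2 + 10)) = -80 + 216*(12 - 15*8) = -80 + 216*(12 - 120) = -80 + 216*(-108) = -80 - 23328 = -23408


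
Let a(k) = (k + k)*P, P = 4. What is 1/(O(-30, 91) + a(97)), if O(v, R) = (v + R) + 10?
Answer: 1/847 ≈ 0.0011806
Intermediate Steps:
O(v, R) = 10 + R + v (O(v, R) = (R + v) + 10 = 10 + R + v)
a(k) = 8*k (a(k) = (k + k)*4 = (2*k)*4 = 8*k)
1/(O(-30, 91) + a(97)) = 1/((10 + 91 - 30) + 8*97) = 1/(71 + 776) = 1/847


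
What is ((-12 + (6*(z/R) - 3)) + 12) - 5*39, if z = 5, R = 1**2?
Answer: -168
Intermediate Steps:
R = 1
((-12 + (6*(z/R) - 3)) + 12) - 5*39 = ((-12 + (6*(5/1) - 3)) + 12) - 5*39 = ((-12 + (6*(5*1) - 3)) + 12) - 195 = ((-12 + (6*5 - 3)) + 12) - 195 = ((-12 + (30 - 3)) + 12) - 195 = ((-12 + 27) + 12) - 195 = (15 + 12) - 195 = 27 - 195 = -168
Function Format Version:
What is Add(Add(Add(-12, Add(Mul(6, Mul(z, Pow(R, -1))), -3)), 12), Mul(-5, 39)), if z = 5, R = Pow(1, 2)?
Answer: -168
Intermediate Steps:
R = 1
Add(Add(Add(-12, Add(Mul(6, Mul(z, Pow(R, -1))), -3)), 12), Mul(-5, 39)) = Add(Add(Add(-12, Add(Mul(6, Mul(5, Pow(1, -1))), -3)), 12), Mul(-5, 39)) = Add(Add(Add(-12, Add(Mul(6, Mul(5, 1)), -3)), 12), -195) = Add(Add(Add(-12, Add(Mul(6, 5), -3)), 12), -195) = Add(Add(Add(-12, Add(30, -3)), 12), -195) = Add(Add(Add(-12, 27), 12), -195) = Add(Add(15, 12), -195) = Add(27, -195) = -168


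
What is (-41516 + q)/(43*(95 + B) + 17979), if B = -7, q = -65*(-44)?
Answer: -38656/21763 ≈ -1.7762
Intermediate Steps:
q = 2860
(-41516 + q)/(43*(95 + B) + 17979) = (-41516 + 2860)/(43*(95 - 7) + 17979) = -38656/(43*88 + 17979) = -38656/(3784 + 17979) = -38656/21763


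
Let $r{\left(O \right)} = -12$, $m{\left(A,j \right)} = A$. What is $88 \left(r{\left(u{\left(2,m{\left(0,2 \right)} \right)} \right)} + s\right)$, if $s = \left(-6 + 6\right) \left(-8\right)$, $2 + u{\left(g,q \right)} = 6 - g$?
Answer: $-1056$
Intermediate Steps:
$u{\left(g,q \right)} = 4 - g$ ($u{\left(g,q \right)} = -2 - \left(-6 + g\right) = 4 - g$)
$s = 0$ ($s = 0 \left(-8\right) = 0$)
$88 \left(r{\left(u{\left(2,m{\left(0,2 \right)} \right)} \right)} + s\right) = 88 \left(-12 + 0\right) = 88 \left(-12\right) = -1056$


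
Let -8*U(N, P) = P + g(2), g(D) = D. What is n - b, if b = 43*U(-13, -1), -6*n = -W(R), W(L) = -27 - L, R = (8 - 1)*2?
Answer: -35/24 ≈ -1.4583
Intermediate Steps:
R = 14 (R = 7*2 = 14)
U(N, P) = -¼ - P/8 (U(N, P) = -(P + 2)/8 = -(2 + P)/8 = -¼ - P/8)
n = -41/6 (n = -(-1)*(-27 - 1*14)/6 = -(-1)*(-27 - 14)/6 = -(-1)*(-41)/6 = -⅙*41 = -41/6 ≈ -6.8333)
b = -43/8 (b = 43*(-¼ - ⅛*(-1)) = 43*(-¼ + ⅛) = 43*(-⅛) = -43/8 ≈ -5.3750)
n - b = -41/6 - 1*(-43/8) = -41/6 + 43/8 = -35/24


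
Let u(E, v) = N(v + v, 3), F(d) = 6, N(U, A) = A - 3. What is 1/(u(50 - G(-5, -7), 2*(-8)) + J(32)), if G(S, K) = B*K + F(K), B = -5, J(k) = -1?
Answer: -1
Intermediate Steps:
N(U, A) = -3 + A
G(S, K) = 6 - 5*K (G(S, K) = -5*K + 6 = 6 - 5*K)
u(E, v) = 0 (u(E, v) = -3 + 3 = 0)
1/(u(50 - G(-5, -7), 2*(-8)) + J(32)) = 1/(0 - 1) = 1/(-1) = -1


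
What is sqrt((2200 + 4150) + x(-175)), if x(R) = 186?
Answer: 2*sqrt(1634) ≈ 80.846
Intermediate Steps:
sqrt((2200 + 4150) + x(-175)) = sqrt((2200 + 4150) + 186) = sqrt(6350 + 186) = sqrt(6536) = 2*sqrt(1634)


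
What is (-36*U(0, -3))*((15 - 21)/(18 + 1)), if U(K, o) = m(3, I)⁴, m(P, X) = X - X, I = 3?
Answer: 0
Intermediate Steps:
m(P, X) = 0
U(K, o) = 0 (U(K, o) = 0⁴ = 0)
(-36*U(0, -3))*((15 - 21)/(18 + 1)) = (-36*0)*((15 - 21)/(18 + 1)) = 0*(-6/19) = 0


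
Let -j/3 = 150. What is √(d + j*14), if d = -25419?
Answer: I*√31719 ≈ 178.1*I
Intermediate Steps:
j = -450 (j = -3*150 = -450)
√(d + j*14) = √(-25419 - 450*14) = √(-25419 - 6300) = √(-31719) = I*√31719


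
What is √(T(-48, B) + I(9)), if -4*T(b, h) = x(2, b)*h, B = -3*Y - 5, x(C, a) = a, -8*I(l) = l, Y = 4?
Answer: I*√3282/4 ≈ 14.322*I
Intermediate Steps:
I(l) = -l/8
B = -17 (B = -3*4 - 5 = -12 - 5 = -17)
T(b, h) = -b*h/4
√(T(-48, B) + I(9)) = √(-¼*(-48)*(-17) - ⅛*9) = √(-204 - 9/8) = √(-1641/8) = I*√3282/4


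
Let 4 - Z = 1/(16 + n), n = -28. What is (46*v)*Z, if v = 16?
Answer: 9016/3 ≈ 3005.3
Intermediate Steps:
Z = 49/12 (Z = 4 - 1/(16 - 28) = 4 - 1/(-12) = 4 - 1*(-1/12) = 4 + 1/12 = 49/12 ≈ 4.0833)
(46*v)*Z = (46*16)*(49/12) = 736*(49/12) = 9016/3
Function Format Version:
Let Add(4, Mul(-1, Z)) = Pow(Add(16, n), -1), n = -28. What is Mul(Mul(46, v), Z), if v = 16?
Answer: Rational(9016, 3) ≈ 3005.3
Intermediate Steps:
Z = Rational(49, 12) (Z = Add(4, Mul(-1, Pow(Add(16, -28), -1))) = Add(4, Mul(-1, Pow(-12, -1))) = Add(4, Mul(-1, Rational(-1, 12))) = Add(4, Rational(1, 12)) = Rational(49, 12) ≈ 4.0833)
Mul(Mul(46, v), Z) = Mul(Mul(46, 16), Rational(49, 12)) = Mul(736, Rational(49, 12)) = Rational(9016, 3)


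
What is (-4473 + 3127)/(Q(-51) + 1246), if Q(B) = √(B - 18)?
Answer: -1677116/1552585 + 1346*I*√69/1552585 ≈ -1.0802 + 0.0072014*I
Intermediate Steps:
Q(B) = √(-18 + B)
(-4473 + 3127)/(Q(-51) + 1246) = (-4473 + 3127)/(√(-18 - 51) + 1246) = -1346/(√(-69) + 1246) = -1346/(I*√69 + 1246) = -1346/(1246 + I*√69)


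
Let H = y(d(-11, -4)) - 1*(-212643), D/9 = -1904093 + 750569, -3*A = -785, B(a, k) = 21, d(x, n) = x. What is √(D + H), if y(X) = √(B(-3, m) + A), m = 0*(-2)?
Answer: √(-91521657 + 12*√159)/3 ≈ 3188.9*I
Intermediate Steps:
m = 0
A = 785/3 (A = -⅓*(-785) = 785/3 ≈ 261.67)
D = -10381716 (D = 9*(-1904093 + 750569) = 9*(-1153524) = -10381716)
y(X) = 4*√159/3 (y(X) = √(21 + 785/3) = √(848/3) = 4*√159/3)
H = 212643 + 4*√159/3 (H = 4*√159/3 - 1*(-212643) = 4*√159/3 + 212643 = 212643 + 4*√159/3 ≈ 2.1266e+5)
√(D + H) = √(-10381716 + (212643 + 4*√159/3)) = √(-10169073 + 4*√159/3)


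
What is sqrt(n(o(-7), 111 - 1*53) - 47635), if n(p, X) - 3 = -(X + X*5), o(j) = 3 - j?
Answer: 2*I*sqrt(11995) ≈ 219.04*I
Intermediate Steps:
n(p, X) = 3 - 6*X (n(p, X) = 3 - (X + X*5) = 3 - (X + 5*X) = 3 - 6*X)
sqrt(n(o(-7), 111 - 1*53) - 47635) = sqrt((3 - 6*(111 - 1*53)) - 47635) = sqrt((3 - 6*(111 - 53)) - 47635) = sqrt((3 - 6*58) - 47635) = sqrt((3 - 348) - 47635) = sqrt(-345 - 47635) = sqrt(-47980) = 2*I*sqrt(11995)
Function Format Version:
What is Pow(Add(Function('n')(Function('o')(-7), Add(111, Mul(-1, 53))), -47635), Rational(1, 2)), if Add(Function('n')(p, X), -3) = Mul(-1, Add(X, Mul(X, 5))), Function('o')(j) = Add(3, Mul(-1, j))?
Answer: Mul(2, I, Pow(11995, Rational(1, 2))) ≈ Mul(219.04, I)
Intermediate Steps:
Function('n')(p, X) = Add(3, Mul(-6, X)) (Function('n')(p, X) = Add(3, Mul(-1, Add(X, Mul(X, 5)))) = Add(3, Mul(-1, Add(X, Mul(5, X)))) = Add(3, Mul(-1, Mul(6, X))) = Add(3, Mul(-6, X)))
Pow(Add(Function('n')(Function('o')(-7), Add(111, Mul(-1, 53))), -47635), Rational(1, 2)) = Pow(Add(Add(3, Mul(-6, Add(111, Mul(-1, 53)))), -47635), Rational(1, 2)) = Pow(Add(Add(3, Mul(-6, Add(111, -53))), -47635), Rational(1, 2)) = Pow(Add(Add(3, Mul(-6, 58)), -47635), Rational(1, 2)) = Pow(Add(Add(3, -348), -47635), Rational(1, 2)) = Pow(Add(-345, -47635), Rational(1, 2)) = Pow(-47980, Rational(1, 2)) = Mul(2, I, Pow(11995, Rational(1, 2)))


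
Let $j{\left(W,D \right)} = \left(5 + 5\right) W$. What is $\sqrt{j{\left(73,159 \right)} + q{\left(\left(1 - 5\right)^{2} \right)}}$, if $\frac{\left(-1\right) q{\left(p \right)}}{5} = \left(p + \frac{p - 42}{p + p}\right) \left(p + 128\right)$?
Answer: $i \sqrt{10205} \approx 101.02 i$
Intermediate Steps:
$q{\left(p \right)} = - 5 \left(128 + p\right) \left(p + \frac{-42 + p}{2 p}\right)$ ($q{\left(p \right)} = - 5 \left(p + \frac{p - 42}{p + p}\right) \left(p + 128\right) = - 5 \left(p + \frac{-42 + p}{2 p}\right) \left(128 + p\right) = - 5 \left(128 + p\right) \left(p + \frac{-42 + p}{2 p}\right)$)
$j{\left(W,D \right)} = 10 W$
$\sqrt{j{\left(73,159 \right)} + q{\left(\left(1 - 5\right)^{2} \right)}} = \sqrt{10 \cdot 73 - \left(215 - \frac{13440}{\left(1 - 5\right)^{2}} + 5 \left(1 - 5\right)^{4} + \frac{1285 \left(1 - 5\right)^{2}}{2}\right)} = \sqrt{730 - \left(215 - 840 + 1280 + 10280\right)} = \sqrt{730 - \left(10495 - 840 + 1280\right)} = \sqrt{730 - 10935} = \sqrt{-10205} = i \sqrt{10205}$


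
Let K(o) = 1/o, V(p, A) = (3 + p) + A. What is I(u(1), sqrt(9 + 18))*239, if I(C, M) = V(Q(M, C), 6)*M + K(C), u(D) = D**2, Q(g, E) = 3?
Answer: 239 + 8604*sqrt(3) ≈ 15142.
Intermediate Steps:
V(p, A) = 3 + A + p
K(o) = 1/o
I(C, M) = 1/C + 12*M (I(C, M) = (3 + 6 + 3)*M + 1/C = 12*M + 1/C = 1/C + 12*M)
I(u(1), sqrt(9 + 18))*239 = (1/(1**2) + 12*sqrt(9 + 18))*239 = (1/1 + 12*sqrt(27))*239 = (1 + 12*(3*sqrt(3)))*239 = (1 + 36*sqrt(3))*239 = 239 + 8604*sqrt(3)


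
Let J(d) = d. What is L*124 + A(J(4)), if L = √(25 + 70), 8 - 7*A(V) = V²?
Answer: -8/7 + 124*√95 ≈ 1207.5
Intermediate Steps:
A(V) = 8/7 - V²/7
L = √95 ≈ 9.7468
L*124 + A(J(4)) = √95*124 + (8/7 - ⅐*4²) = 124*√95 + (8/7 - ⅐*16) = 124*√95 + (8/7 - 16/7) = 124*√95 - 8/7 = -8/7 + 124*√95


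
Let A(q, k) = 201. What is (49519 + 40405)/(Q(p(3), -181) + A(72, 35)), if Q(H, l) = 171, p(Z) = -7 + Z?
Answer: 22481/93 ≈ 241.73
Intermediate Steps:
(49519 + 40405)/(Q(p(3), -181) + A(72, 35)) = (49519 + 40405)/(171 + 201) = 89924/372 = 89924*(1/372) = 22481/93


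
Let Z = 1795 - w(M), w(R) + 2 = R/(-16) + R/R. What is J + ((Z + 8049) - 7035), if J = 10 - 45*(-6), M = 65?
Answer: 49505/16 ≈ 3094.1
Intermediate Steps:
w(R) = -1 - R/16 (w(R) = -2 + (R/(-16) + R/R) = -2 + (R*(-1/16) + 1) = -2 + (-R/16 + 1) = -2 + (1 - R/16) = -1 - R/16)
J = 280 (J = 10 + 270 = 280)
Z = 28801/16 (Z = 1795 - (-1 - 1/16*65) = 1795 - (-1 - 65/16) = 1795 - 1*(-81/16) = 1795 + 81/16 = 28801/16 ≈ 1800.1)
J + ((Z + 8049) - 7035) = 280 + ((28801/16 + 8049) - 7035) = 280 + (157585/16 - 7035) = 280 + 45025/16 = 49505/16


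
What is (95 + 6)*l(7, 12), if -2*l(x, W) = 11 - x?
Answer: -202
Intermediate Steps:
l(x, W) = -11/2 + x/2 (l(x, W) = -(11 - x)/2 = -11/2 + x/2)
(95 + 6)*l(7, 12) = (95 + 6)*(-11/2 + (½)*7) = 101*(-11/2 + 7/2) = 101*(-2) = -202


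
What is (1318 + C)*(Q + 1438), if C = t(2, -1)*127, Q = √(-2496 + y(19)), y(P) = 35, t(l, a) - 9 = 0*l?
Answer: 3538918 + 2461*I*√2461 ≈ 3.5389e+6 + 1.2209e+5*I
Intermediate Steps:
t(l, a) = 9 (t(l, a) = 9 + 0*l = 9 + 0 = 9)
Q = I*√2461 (Q = √(-2496 + 35) = √(-2461) = I*√2461 ≈ 49.608*I)
C = 1143 (C = 9*127 = 1143)
(1318 + C)*(Q + 1438) = (1318 + 1143)*(I*√2461 + 1438) = 2461*(1438 + I*√2461) = 3538918 + 2461*I*√2461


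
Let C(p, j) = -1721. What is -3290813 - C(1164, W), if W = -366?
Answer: -3289092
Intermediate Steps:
-3290813 - C(1164, W) = -3290813 - 1*(-1721) = -3290813 + 1721 = -3289092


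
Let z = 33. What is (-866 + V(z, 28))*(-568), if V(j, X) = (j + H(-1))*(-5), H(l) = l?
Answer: 582768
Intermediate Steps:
V(j, X) = 5 - 5*j (V(j, X) = (j - 1)*(-5) = (-1 + j)*(-5) = 5 - 5*j)
(-866 + V(z, 28))*(-568) = (-866 + (5 - 5*33))*(-568) = (-866 + (5 - 165))*(-568) = (-866 - 160)*(-568) = -1026*(-568) = 582768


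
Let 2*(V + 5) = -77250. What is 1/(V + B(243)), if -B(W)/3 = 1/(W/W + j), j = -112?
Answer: -37/1429309 ≈ -2.5887e-5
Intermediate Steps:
V = -38630 (V = -5 + (1/2)*(-77250) = -5 - 38625 = -38630)
B(W) = 1/37 (B(W) = -3/(W/W - 112) = -3/(1 - 112) = -3/(-111) = -3*(-1/111) = 1/37)
1/(V + B(243)) = 1/(-38630 + 1/37) = 1/(-1429309/37) = -37/1429309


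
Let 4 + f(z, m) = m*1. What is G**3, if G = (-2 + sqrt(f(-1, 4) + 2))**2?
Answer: (2 - sqrt(2))**6 ≈ 0.040405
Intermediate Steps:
f(z, m) = -4 + m (f(z, m) = -4 + m*1 = -4 + m)
G = (-2 + sqrt(2))**2 (G = (-2 + sqrt((-4 + 4) + 2))**2 = (-2 + sqrt(0 + 2))**2 = (-2 + sqrt(2))**2 ≈ 0.34315)
G**3 = ((2 - sqrt(2))**2)**3 = (2 - sqrt(2))**6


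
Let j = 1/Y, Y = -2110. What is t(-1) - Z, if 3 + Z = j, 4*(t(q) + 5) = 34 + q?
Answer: 26377/4220 ≈ 6.2505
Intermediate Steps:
j = -1/2110 (j = 1/(-2110) = -1/2110 ≈ -0.00047393)
t(q) = 7/2 + q/4 (t(q) = -5 + (34 + q)/4 = -5 + (17/2 + q/4) = 7/2 + q/4)
Z = -6331/2110 (Z = -3 - 1/2110 = -6331/2110 ≈ -3.0005)
t(-1) - Z = (7/2 + (1/4)*(-1)) - 1*(-6331/2110) = (7/2 - 1/4) + 6331/2110 = 13/4 + 6331/2110 = 26377/4220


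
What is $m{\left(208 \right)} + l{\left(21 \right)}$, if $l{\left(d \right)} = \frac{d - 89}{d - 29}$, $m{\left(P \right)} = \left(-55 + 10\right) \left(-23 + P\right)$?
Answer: $- \frac{16633}{2} \approx -8316.5$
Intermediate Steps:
$m{\left(P \right)} = 1035 - 45 P$ ($m{\left(P \right)} = - 45 \left(-23 + P\right) = 1035 - 45 P$)
$l{\left(d \right)} = \frac{-89 + d}{-29 + d}$
$m{\left(208 \right)} + l{\left(21 \right)} = \left(1035 - 9360\right) + \frac{-89 + 21}{-29 + 21} = \left(1035 - 9360\right) + \frac{1}{-8} \left(-68\right) = -8325 - - \frac{17}{2} = -8325 + \frac{17}{2} = - \frac{16633}{2}$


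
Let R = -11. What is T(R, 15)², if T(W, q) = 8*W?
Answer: 7744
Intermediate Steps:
T(R, 15)² = (8*(-11))² = (-88)² = 7744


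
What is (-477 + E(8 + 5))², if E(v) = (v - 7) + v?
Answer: 209764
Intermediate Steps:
E(v) = -7 + 2*v (E(v) = (-7 + v) + v = -7 + 2*v)
(-477 + E(8 + 5))² = (-477 + (-7 + 2*(8 + 5)))² = (-477 + (-7 + 2*13))² = (-477 + (-7 + 26))² = (-477 + 19)² = (-458)² = 209764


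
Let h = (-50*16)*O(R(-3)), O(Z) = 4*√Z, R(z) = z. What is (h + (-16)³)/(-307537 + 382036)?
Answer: -4096/74499 - 3200*I*√3/74499 ≈ -0.054981 - 0.074398*I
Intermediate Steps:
h = -3200*I*√3 (h = (-50*16)*(4*√(-3)) = -3200*I*√3 ≈ -5542.6*I)
(h + (-16)³)/(-307537 + 382036) = (-3200*I*√3 + (-16)³)/(-307537 + 382036) = (-3200*I*√3 - 4096)/74499 = (-4096 - 3200*I*√3)*(1/74499) = -4096/74499 - 3200*I*√3/74499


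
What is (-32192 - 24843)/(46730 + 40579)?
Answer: -57035/87309 ≈ -0.65325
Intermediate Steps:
(-32192 - 24843)/(46730 + 40579) = -57035/87309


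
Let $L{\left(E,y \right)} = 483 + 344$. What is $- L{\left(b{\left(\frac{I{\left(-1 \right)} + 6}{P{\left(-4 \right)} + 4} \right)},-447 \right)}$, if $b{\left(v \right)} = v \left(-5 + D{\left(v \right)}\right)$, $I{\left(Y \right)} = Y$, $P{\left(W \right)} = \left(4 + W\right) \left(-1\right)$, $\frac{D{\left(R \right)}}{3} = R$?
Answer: $-827$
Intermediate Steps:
$D{\left(R \right)} = 3 R$
$P{\left(W \right)} = -4 - W$
$b{\left(v \right)} = v \left(-5 + 3 v\right)$
$L{\left(E,y \right)} = 827$
$- L{\left(b{\left(\frac{I{\left(-1 \right)} + 6}{P{\left(-4 \right)} + 4} \right)},-447 \right)} = \left(-1\right) 827 = -827$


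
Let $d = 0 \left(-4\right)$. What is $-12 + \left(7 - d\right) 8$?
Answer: $44$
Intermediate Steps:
$d = 0$
$-12 + \left(7 - d\right) 8 = -12 + \left(7 - 0\right) 8 = -12 + \left(7 + 0\right) 8 = -12 + 7 \cdot 8 = -12 + 56 = 44$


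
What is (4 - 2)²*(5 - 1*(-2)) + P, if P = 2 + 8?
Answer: 38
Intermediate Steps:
P = 10
(4 - 2)²*(5 - 1*(-2)) + P = (4 - 2)²*(5 - 1*(-2)) + 10 = 2²*(5 + 2) + 10 = 4*7 + 10 = 28 + 10 = 38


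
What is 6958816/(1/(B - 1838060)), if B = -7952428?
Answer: -68130204542208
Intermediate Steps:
6958816/(1/(B - 1838060)) = 6958816/(1/(-7952428 - 1838060)) = 6958816/(1/(-9790488)) = 6958816/(-1/9790488) = 6958816*(-9790488) = -68130204542208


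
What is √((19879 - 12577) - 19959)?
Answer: I*√12657 ≈ 112.5*I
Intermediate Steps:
√((19879 - 12577) - 19959) = √(7302 - 19959) = √(-12657) = I*√12657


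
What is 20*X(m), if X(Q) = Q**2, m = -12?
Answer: 2880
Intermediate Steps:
20*X(m) = 20*(-12)**2 = 20*144 = 2880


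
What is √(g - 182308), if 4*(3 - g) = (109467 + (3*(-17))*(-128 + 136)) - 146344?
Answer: I*√691935/2 ≈ 415.91*I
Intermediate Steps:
g = 37297/4 (g = 3 - ((109467 + (3*(-17))*(-128 + 136)) - 146344)/4 = 3 - ((109467 - 51*8) - 146344)/4 = 3 - ((109467 - 408) - 146344)/4 = 3 - (109059 - 146344)/4 = 3 - ¼*(-37285) = 3 + 37285/4 = 37297/4 ≈ 9324.3)
√(g - 182308) = √(37297/4 - 182308) = √(-691935/4) = I*√691935/2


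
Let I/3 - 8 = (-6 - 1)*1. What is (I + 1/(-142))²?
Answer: 180625/20164 ≈ 8.9578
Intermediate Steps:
I = 3 (I = 24 + 3*((-6 - 1)*1) = 24 + 3*(-7*1) = 24 + 3*(-7) = 24 - 21 = 3)
(I + 1/(-142))² = (3 + 1/(-142))² = (3 - 1/142)² = (425/142)² = 180625/20164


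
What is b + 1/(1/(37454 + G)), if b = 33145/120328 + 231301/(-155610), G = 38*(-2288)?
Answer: -5091677559629/102880440 ≈ -49491.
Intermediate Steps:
G = -86944
b = -124584029/102880440 (b = 33145*(1/120328) + 231301*(-1/155610) = 33145/120328 - 33043/22230 = -124584029/102880440 ≈ -1.2110)
b + 1/(1/(37454 + G)) = -124584029/102880440 + 1/(1/(37454 - 86944)) = -124584029/102880440 + 1/(1/(-49490)) = -124584029/102880440 + 1/(-1/49490) = -124584029/102880440 - 49490 = -5091677559629/102880440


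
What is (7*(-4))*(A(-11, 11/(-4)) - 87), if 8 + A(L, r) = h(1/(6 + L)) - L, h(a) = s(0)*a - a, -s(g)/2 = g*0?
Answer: 11732/5 ≈ 2346.4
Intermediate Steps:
s(g) = 0 (s(g) = -2*g*0 = -2*0 = 0)
h(a) = -a (h(a) = 0*a - a = 0 - a = -a)
A(L, r) = -8 - L - 1/(6 + L) (A(L, r) = -8 + (-1/(6 + L) - L) = -8 + (-L - 1/(6 + L)) = -8 - L - 1/(6 + L))
(7*(-4))*(A(-11, 11/(-4)) - 87) = (7*(-4))*((-1 + (-8 - 1*(-11))*(6 - 11))/(6 - 11) - 87) = -28*((-1 + (-8 + 11)*(-5))/(-5) - 87) = -28*(-(-1 + 3*(-5))/5 - 87) = -28*(-(-1 - 15)/5 - 87) = -28*(-⅕*(-16) - 87) = -28*(16/5 - 87) = -28*(-419/5) = 11732/5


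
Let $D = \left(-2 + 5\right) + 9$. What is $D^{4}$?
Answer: $20736$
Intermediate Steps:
$D = 12$ ($D = 3 + 9 = 12$)
$D^{4} = 12^{4} = 20736$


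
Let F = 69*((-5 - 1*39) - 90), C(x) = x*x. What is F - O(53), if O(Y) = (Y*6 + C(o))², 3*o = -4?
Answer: -9031810/81 ≈ -1.1150e+5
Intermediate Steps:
o = -4/3 (o = (⅓)*(-4) = -4/3 ≈ -1.3333)
C(x) = x²
O(Y) = (16/9 + 6*Y)² (O(Y) = (Y*6 + (-4/3)²)² = (6*Y + 16/9)² = (16/9 + 6*Y)²)
F = -9246 (F = 69*((-5 - 39) - 90) = 69*(-44 - 90) = 69*(-134) = -9246)
F - O(53) = -9246 - 4*(8 + 27*53)²/81 = -9246 - 4*(8 + 1431)²/81 = -9246 - 4*1439²/81 = -9246 - 4*2070721/81 = -9246 - 1*8282884/81 = -9246 - 8282884/81 = -9031810/81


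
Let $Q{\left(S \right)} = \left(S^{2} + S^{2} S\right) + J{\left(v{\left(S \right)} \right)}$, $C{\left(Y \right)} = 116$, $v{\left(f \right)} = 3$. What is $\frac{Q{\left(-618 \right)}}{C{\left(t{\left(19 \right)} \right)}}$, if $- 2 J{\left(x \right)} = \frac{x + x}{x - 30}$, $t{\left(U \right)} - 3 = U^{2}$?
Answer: $- \frac{2120823971}{1044} \approx -2.0314 \cdot 10^{6}$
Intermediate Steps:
$t{\left(U \right)} = 3 + U^{2}$
$J{\left(x \right)} = - \frac{x}{-30 + x}$ ($J{\left(x \right)} = - \frac{\left(x + x\right) \frac{1}{x - 30}}{2} = - \frac{2 x \frac{1}{-30 + x}}{2} = - \frac{x}{-30 + x}$)
$Q{\left(S \right)} = \frac{1}{9} + S^{2} + S^{3}$ ($Q{\left(S \right)} = \left(S^{2} + S^{2} S\right) - \frac{3}{-30 + 3} = \left(S^{2} + S^{3}\right) - \frac{3}{-27} = \left(S^{2} + S^{3}\right) - 3 \left(- \frac{1}{27}\right) = \left(S^{2} + S^{3}\right) + \frac{1}{9} = \frac{1}{9} + S^{2} + S^{3}$)
$\frac{Q{\left(-618 \right)}}{C{\left(t{\left(19 \right)} \right)}} = \frac{\frac{1}{9} + \left(-618\right)^{2} + \left(-618\right)^{3}}{116} = \left(\frac{1}{9} + 381924 - 236029032\right) \frac{1}{116} = \left(- \frac{2120823971}{9}\right) \frac{1}{116} = - \frac{2120823971}{1044}$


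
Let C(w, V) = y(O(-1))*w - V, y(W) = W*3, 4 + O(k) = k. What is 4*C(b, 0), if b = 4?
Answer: -240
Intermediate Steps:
O(k) = -4 + k
y(W) = 3*W
C(w, V) = -V - 15*w (C(w, V) = (3*(-4 - 1))*w - V = (3*(-5))*w - V = -15*w - V = -V - 15*w)
4*C(b, 0) = 4*(-1*0 - 15*4) = 4*(0 - 60) = 4*(-60) = -240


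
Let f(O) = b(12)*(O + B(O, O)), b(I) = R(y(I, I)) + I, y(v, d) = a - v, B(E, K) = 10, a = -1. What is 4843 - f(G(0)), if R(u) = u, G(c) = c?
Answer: 4853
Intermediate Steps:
y(v, d) = -1 - v
b(I) = -1 (b(I) = (-1 - I) + I = -1)
f(O) = -10 - O (f(O) = -(O + 10) = -(10 + O) = -10 - O)
4843 - f(G(0)) = 4843 - (-10 - 1*0) = 4843 - (-10 + 0) = 4843 - 1*(-10) = 4843 + 10 = 4853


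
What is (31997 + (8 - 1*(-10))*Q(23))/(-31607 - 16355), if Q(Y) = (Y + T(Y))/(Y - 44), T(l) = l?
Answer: -223703/335734 ≈ -0.66631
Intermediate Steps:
Q(Y) = 2*Y/(-44 + Y) (Q(Y) = (Y + Y)/(Y - 44) = (2*Y)/(-44 + Y) = 2*Y/(-44 + Y))
(31997 + (8 - 1*(-10))*Q(23))/(-31607 - 16355) = (31997 + (8 - 1*(-10))*(2*23/(-44 + 23)))/(-31607 - 16355) = (31997 + (8 + 10)*(2*23/(-21)))/(-47962) = (31997 + 18*(2*23*(-1/21)))*(-1/47962) = (31997 + 18*(-46/21))*(-1/47962) = (31997 - 276/7)*(-1/47962) = (223703/7)*(-1/47962) = -223703/335734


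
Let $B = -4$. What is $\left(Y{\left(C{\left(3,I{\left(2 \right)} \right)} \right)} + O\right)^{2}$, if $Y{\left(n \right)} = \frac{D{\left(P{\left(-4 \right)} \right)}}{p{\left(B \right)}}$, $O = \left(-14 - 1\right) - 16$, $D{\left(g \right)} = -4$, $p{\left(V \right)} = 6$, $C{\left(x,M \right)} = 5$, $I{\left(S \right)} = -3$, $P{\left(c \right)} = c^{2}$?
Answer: $\frac{9025}{9} \approx 1002.8$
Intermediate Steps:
$O = -31$ ($O = -15 - 16 = -31$)
$Y{\left(n \right)} = - \frac{2}{3}$ ($Y{\left(n \right)} = - \frac{4}{6} = \left(-4\right) \frac{1}{6} = - \frac{2}{3}$)
$\left(Y{\left(C{\left(3,I{\left(2 \right)} \right)} \right)} + O\right)^{2} = \left(- \frac{2}{3} - 31\right)^{2} = \left(- \frac{95}{3}\right)^{2} = \frac{9025}{9}$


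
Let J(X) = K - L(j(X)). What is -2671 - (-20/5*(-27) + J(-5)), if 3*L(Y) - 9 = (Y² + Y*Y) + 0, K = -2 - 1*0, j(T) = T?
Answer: -8272/3 ≈ -2757.3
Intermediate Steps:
K = -2 (K = -2 + 0 = -2)
L(Y) = 3 + 2*Y²/3 (L(Y) = 3 + ((Y² + Y*Y) + 0)/3 = 3 + ((Y² + Y²) + 0)/3 = 3 + (2*Y² + 0)/3 = 3 + (2*Y²)/3 = 3 + 2*Y²/3)
J(X) = -5 - 2*X²/3 (J(X) = -2 - (3 + 2*X²/3) = -2 + (-3 - 2*X²/3) = -5 - 2*X²/3)
-2671 - (-20/5*(-27) + J(-5)) = -2671 - (-20/5*(-27) + (-5 - ⅔*(-5)²)) = -2671 - (-20*⅕*(-27) + (-5 - ⅔*25)) = -2671 - (-4*(-27) + (-5 - 50/3)) = -2671 - (108 - 65/3) = -2671 - 1*259/3 = -2671 - 259/3 = -8272/3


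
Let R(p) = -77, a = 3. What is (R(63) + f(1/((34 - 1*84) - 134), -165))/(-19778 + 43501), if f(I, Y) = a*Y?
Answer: -572/23723 ≈ -0.024112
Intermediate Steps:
f(I, Y) = 3*Y
(R(63) + f(1/((34 - 1*84) - 134), -165))/(-19778 + 43501) = (-77 + 3*(-165))/(-19778 + 43501) = (-77 - 495)/23723 = -572*1/23723 = -572/23723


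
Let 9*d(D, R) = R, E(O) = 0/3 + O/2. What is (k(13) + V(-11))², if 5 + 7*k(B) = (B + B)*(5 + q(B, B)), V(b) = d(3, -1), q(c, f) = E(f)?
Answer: 142129/81 ≈ 1754.7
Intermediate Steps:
E(O) = O/2 (E(O) = 0*(⅓) + O*(½) = 0 + O/2 = O/2)
d(D, R) = R/9
q(c, f) = f/2
V(b) = -⅑ (V(b) = (⅑)*(-1) = -⅑)
k(B) = -5/7 + 2*B*(5 + B/2)/7 (k(B) = -5/7 + ((B + B)*(5 + B/2))/7 = -5/7 + ((2*B)*(5 + B/2))/7 = -5/7 + (2*B*(5 + B/2))/7 = -5/7 + 2*B*(5 + B/2)/7)
(k(13) + V(-11))² = ((-5/7 + (⅐)*13² + (10/7)*13) - ⅑)² = ((-5/7 + (⅐)*169 + 130/7) - ⅑)² = ((-5/7 + 169/7 + 130/7) - ⅑)² = (42 - ⅑)² = (377/9)² = 142129/81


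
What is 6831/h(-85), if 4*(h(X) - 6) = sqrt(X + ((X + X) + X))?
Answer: 163944/229 - 13662*I*sqrt(85)/229 ≈ 715.91 - 550.03*I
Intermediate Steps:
h(X) = 6 + sqrt(X)/2 (h(X) = 6 + sqrt(X + ((X + X) + X))/4 = 6 + sqrt(X + (2*X + X))/4 = 6 + sqrt(X + 3*X)/4 = 6 + sqrt(4*X)/4 = 6 + (2*sqrt(X))/4 = 6 + sqrt(X)/2)
6831/h(-85) = 6831/(6 + sqrt(-85)/2) = 6831/(6 + (I*sqrt(85))/2) = 6831/(6 + I*sqrt(85)/2)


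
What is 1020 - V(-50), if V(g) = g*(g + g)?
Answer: -3980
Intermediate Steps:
V(g) = 2*g**2 (V(g) = g*(2*g) = 2*g**2)
1020 - V(-50) = 1020 - 2*(-50)**2 = 1020 - 2*2500 = 1020 - 1*5000 = 1020 - 5000 = -3980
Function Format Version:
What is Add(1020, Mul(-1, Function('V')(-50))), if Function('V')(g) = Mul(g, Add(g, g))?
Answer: -3980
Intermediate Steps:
Function('V')(g) = Mul(2, Pow(g, 2)) (Function('V')(g) = Mul(g, Mul(2, g)) = Mul(2, Pow(g, 2)))
Add(1020, Mul(-1, Function('V')(-50))) = Add(1020, Mul(-1, Mul(2, Pow(-50, 2)))) = Add(1020, Mul(-1, Mul(2, 2500))) = Add(1020, Mul(-1, 5000)) = Add(1020, -5000) = -3980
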